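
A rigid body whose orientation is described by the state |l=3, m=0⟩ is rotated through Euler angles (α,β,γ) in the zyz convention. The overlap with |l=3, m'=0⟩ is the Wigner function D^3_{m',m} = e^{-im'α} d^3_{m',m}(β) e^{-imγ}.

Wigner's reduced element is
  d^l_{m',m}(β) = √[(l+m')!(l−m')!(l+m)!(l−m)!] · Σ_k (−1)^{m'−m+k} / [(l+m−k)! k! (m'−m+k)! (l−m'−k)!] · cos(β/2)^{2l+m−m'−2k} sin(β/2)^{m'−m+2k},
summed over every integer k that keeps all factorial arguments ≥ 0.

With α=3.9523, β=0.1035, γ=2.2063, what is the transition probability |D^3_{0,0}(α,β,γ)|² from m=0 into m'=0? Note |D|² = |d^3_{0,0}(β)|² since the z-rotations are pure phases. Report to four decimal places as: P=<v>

P=0.9372

First d^3_{0,0}(β=0.1035), then the phase factors e^{-i(0)α} and e^{-i(0)γ}:
Half-angle: c=0.998661, s=0.051727. N=√(6·6·6·6)=36.000000
The bounds max(0,m−m')=0 and min(l+m,l−m')=3 give 4 terms
  k=0: (−1)^0·36.0000/(36)·0.9987^6·0.0517^0 = +0.991994
  k=1: (−1)^1·36.0000/(4)·0.9987^4·0.0517^2 = -0.023952
  k=2: (−1)^2·36.0000/(4)·0.9987^2·0.0517^4 = +0.000064
  k=3: (−1)^3·36.0000/(36)·0.9987^0·0.0517^6 = -0.000000
d^3_{0,0}(0.1035) = +0.991994 -0.023952 +0.000064 -0.000000 = +0.968106
|D^3_{0,0}|² = |d^3_{0,0}(β)|² = (+0.968106)² = 0.937230 (the z-rotation phases have unit modulus)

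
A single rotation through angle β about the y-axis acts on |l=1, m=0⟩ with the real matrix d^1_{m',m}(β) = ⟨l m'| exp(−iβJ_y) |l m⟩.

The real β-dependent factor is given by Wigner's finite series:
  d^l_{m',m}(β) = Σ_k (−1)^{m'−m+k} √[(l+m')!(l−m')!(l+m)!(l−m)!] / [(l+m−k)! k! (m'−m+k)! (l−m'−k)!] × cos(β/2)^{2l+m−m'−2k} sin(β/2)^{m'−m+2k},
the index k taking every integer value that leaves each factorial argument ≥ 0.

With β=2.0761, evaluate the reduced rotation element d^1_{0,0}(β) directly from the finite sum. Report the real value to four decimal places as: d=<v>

d=-0.4841

d^1_{0,0}(β=2.0761) via Wigner's sum:
Half-angle: c=0.507901, s=0.861415. N=√(1·1·1·1)=1.000000
k: max(0,(0)−(0))=0 … min(1+(0),1−(0))=1
  k=0: (−1)^0·1.0000/(1)·0.5079^2·0.8614^0 = +0.257963
  k=1: (−1)^1·1.0000/(1)·0.5079^0·0.8614^2 = -0.742037
d^1_{0,0}(2.0761) = +0.257963 -0.742037 = -0.484073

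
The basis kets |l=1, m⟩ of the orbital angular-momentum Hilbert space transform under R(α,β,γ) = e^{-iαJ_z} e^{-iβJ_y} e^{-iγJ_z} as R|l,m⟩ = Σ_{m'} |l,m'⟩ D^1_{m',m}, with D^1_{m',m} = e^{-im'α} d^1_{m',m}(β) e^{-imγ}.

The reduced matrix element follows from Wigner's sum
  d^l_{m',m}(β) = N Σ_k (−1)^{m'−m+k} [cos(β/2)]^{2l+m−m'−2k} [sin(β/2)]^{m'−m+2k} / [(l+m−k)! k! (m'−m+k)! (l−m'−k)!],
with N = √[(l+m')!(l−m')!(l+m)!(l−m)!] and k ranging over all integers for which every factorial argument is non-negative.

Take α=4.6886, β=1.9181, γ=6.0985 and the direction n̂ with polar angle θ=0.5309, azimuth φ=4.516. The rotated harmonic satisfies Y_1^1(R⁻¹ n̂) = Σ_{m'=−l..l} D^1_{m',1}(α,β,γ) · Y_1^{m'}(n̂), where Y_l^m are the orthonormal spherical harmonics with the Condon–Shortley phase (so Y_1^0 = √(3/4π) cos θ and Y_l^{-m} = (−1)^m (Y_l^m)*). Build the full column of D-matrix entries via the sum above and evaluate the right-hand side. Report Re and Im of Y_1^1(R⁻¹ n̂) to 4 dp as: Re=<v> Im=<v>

Need the full column D^1_{m',1} for m'=−1..1 at α=4.6886, β=1.9181, γ=6.0985.
cos(β/2)=0.574298, sin(β/2)=0.818646
d^1_{-1,1}: single k=2 term ⇒ +0.670182;  D = +0.107365-0.661526i
d^1_{0,1}: single k=1 term ⇒ +0.664888;  D = +0.653581+0.122098i
d^1_{1,1}: single k=0 term ⇒ +0.329818;  D = -0.068262+0.322677i
Y_1^{m'}(θ=0.5309,φ=4.516) and Σ D·Y over m':
  (+0.1074-0.6615i)·(-0.0341+0.1716i)  (+0.6536+0.1221i)·(+0.4213+0.0000i)  (-0.0683+0.3227i)·(+0.0341+0.1716i)
Y_1^1(R⁻¹ n̂) = +0.327524+0.091749i

Re=0.3275 Im=0.0917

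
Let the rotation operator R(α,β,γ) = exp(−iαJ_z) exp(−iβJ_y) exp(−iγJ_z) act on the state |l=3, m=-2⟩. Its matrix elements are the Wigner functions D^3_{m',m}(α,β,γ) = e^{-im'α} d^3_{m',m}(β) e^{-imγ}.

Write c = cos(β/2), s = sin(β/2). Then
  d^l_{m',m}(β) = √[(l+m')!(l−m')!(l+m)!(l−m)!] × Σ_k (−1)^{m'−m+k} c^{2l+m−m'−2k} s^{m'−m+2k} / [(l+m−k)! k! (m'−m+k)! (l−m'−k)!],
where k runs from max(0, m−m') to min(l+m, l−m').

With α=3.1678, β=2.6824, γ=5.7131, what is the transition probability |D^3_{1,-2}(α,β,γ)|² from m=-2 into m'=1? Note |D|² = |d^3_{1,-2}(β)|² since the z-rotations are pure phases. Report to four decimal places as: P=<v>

Split into d^3_{1,-2}(β=2.6824) × two z-phases.
Half-angle: c=0.227584, s=0.973758. N=√(24·2·1·120)=75.894664
k∈{0,1} keeps every argument non-negative
  k=0: (−1)^3·75.8947/(12)·0.2276^3·0.9738^3 = -0.068835
  k=1: (−1)^4·75.8947/(24)·0.2276^1·0.9738^5 = +0.630084
d^3_{1,-2}(2.6824) = -0.068835 +0.630084 = +0.561249
|D^3_{1,-2}|² = |d^3_{1,-2}(β)|² = (+0.561249)² = 0.315000 (the z-rotation phases have unit modulus)

P=0.3150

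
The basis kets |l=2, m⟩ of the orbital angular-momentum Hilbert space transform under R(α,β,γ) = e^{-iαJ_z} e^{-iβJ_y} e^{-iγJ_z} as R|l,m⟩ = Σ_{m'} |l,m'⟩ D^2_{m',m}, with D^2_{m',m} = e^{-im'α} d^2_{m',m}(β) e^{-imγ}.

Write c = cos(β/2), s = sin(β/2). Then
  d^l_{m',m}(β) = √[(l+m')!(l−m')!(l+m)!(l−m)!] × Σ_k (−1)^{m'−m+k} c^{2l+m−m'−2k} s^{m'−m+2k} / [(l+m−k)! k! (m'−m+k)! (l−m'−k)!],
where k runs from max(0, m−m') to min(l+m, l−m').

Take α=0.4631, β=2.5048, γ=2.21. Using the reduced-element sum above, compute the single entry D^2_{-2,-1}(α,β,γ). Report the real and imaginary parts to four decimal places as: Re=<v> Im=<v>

Re=-0.0583 Im=0.0003

Split into d^2_{-2,-1}(β=2.5048) × two z-phases.
c=cos(2.5048/2)=0.313044, s=sin(2.5048/2)=0.949739; N=√[1·24·1·6]=12.000000
k∈{1} keeps every argument non-negative
  k=1: (−1)^0·12.0000/(6)·0.3130^3·0.9497^1 = +0.058271
d^2_{-2,-1}(2.5048) = +0.058271
Attach z-rotation phases: D = e^{-i(-2)(0.4631)}·(+0.058271)·e^{-i(-1)(2.21)} = -0.058270+0.000314i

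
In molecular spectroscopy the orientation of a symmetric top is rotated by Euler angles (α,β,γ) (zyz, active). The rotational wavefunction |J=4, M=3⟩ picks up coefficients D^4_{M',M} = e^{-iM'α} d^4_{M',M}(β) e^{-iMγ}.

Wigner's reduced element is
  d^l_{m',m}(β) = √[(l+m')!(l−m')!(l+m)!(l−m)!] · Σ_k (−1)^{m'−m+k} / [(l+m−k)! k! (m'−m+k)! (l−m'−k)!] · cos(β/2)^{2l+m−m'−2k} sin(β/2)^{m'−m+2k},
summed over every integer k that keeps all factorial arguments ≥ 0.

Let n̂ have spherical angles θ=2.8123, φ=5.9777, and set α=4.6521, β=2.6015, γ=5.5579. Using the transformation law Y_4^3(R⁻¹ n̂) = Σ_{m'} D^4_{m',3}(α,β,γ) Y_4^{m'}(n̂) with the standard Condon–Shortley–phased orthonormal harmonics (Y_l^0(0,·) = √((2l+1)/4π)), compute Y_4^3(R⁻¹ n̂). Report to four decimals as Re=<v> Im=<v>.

Need the full column D^4_{m',3} for m'=−4..4 at α=4.6521, β=2.6015, γ=5.5579.
cos(β/2)=0.266776, sin(β/2)=0.963759
d^4_{-4,3}: single k=7 term ⇒ +0.582733;  D = -0.207409+0.544572i
d^4_{-3,3}: k∈[6..7] ⇒ +0.399210 -0.744296 = -0.345087;  D = +0.314502+0.142032i
d^4_{-2,3}: k∈[5..6] ⇒ +0.177201 -0.770883 = -0.593682;  D = -0.276507+0.525359i
d^4_{-1,3}: k∈[4..5] ⇒ +0.057807 -0.452661 = -0.394855;  D = -0.337698-0.204622i
d^4_{0,3}: k∈[3..4] ⇒ +0.014312 -0.186787 = -0.172475;  D = +0.098105-0.141855i
d^4_{1,3}: k∈[2..3] ⇒ +0.002658 -0.057807 = -0.055149;  D = +0.043386+0.034046i
d^4_{2,3}: k∈[1..2] ⇒ +0.000347 -0.013578 = -0.013231;  D = -0.008780+0.009898i
d^4_{3,3}: k∈[0..1] ⇒ +0.000026 -0.002344 = -0.002318;  D = -0.001638-0.001640i
d^4_{4,3}: single k=0 term ⇒ -0.000262;  D = +0.000196-0.000174i
Y_4^{m'}(θ=2.8123,φ=5.9777) and Σ D·Y over m':
  (-0.2074+0.5446i)·(+0.0017+0.0045i)  (+0.3145+0.1420i)·(-0.0244-0.0318i)  (-0.2765+0.5254i)·(+0.1509+0.1057i)  (-0.3377-0.2046i)·(-0.4512-0.1423i)  (+0.0981-0.1419i)·(+0.4443+0.0000i)  (+0.0434+0.0340i)·(+0.4512-0.1423i)  (-0.0088+0.0099i)·(+0.1509-0.1057i)  (-0.0016-0.0016i)·(+0.0244-0.0318i)  (+0.0002-0.0002i)·(+0.0017-0.0045i)
Y_4^3(R⁻¹ n̂) = +0.087637+0.125538i

Re=0.0876 Im=0.1255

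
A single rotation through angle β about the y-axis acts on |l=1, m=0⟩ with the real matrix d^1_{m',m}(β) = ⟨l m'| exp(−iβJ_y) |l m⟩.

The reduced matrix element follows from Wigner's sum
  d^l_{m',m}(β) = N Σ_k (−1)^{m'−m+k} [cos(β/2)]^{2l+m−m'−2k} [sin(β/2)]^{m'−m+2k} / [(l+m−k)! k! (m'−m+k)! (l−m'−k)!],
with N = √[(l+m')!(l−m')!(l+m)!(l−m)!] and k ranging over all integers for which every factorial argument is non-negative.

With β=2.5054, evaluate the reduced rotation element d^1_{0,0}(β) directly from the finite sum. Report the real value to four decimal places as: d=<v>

d^1_{0,0}(β=2.5054) via Wigner's sum:
c=cos(2.5054/2)=0.312759, s=sin(2.5054/2)=0.949833; N=√[1·1·1·1]=1.000000
k∈{0,1} keeps every argument non-negative
  k=0: (−1)^0·1.0000/(1)·0.3128^2·0.9498^0 = +0.097818
  k=1: (−1)^1·1.0000/(1)·0.3128^0·0.9498^2 = -0.902182
d^1_{0,0}(2.5054) = +0.097818 -0.902182 = -0.804364

d=-0.8044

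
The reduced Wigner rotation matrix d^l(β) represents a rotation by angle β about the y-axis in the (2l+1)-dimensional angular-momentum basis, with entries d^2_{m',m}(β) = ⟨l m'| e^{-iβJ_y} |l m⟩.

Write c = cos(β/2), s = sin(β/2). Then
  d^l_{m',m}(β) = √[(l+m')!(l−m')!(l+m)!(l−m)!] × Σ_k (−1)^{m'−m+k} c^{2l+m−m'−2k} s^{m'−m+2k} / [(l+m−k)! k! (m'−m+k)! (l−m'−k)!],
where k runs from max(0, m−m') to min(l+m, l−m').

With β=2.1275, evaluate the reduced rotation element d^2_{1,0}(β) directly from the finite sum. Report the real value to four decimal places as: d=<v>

d^2_{1,0}(β=2.1275) via Wigner's sum:
With c≡cos(β/2)=0.485597 and s≡sin(β/2)=0.874183, N=[6·1·2·2]^{1/2}=4.898979
The bounds max(0,m−m')=0 and min(l+m,l−m')=1 give 2 terms
  k=0: (−1)^1·4.8990/(2)·0.4856^3·0.8742^1 = -0.245192
  k=1: (−1)^2·4.8990/(2)·0.4856^1·0.8742^3 = +0.794618
d^2_{1,0}(2.1275) = -0.245192 +0.794618 = +0.549426

d=0.5494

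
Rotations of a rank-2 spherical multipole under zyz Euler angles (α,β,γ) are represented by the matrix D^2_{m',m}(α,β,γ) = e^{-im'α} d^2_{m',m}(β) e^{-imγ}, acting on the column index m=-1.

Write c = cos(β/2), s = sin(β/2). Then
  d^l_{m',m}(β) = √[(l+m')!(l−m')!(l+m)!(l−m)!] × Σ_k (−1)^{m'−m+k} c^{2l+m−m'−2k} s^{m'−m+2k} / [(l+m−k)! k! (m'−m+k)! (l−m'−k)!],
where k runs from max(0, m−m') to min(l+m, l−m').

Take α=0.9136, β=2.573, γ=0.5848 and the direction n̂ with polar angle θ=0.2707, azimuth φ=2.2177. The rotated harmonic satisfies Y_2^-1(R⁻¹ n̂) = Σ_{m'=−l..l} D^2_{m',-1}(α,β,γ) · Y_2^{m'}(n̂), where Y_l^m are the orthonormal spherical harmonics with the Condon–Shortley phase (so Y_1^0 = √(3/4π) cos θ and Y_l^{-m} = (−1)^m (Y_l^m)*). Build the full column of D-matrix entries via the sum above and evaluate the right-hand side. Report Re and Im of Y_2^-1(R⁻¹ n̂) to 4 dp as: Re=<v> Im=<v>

Need the full column D^2_{m',-1} for m'=−2..2 at α=0.9136, β=2.573, γ=0.5848.
cos(β/2)=0.280482, sin(β/2)=0.959859
d^2_{-2,-1}: single k=1 term ⇒ +0.042360;  D = -0.031577+0.028236i
d^2_{-1,-1}: k∈[0..1] ⇒ +0.006189 -0.217444 = -0.211255;  D = -0.015281-0.210701i
d^2_{0,-1}: k∈[0..1] ⇒ -0.051880 +0.607580 = +0.555700;  D = +0.463355+0.306765i
d^2_{1,-1}: k∈[0..1] ⇒ +0.217444 -0.848849 = -0.631405;  D = -0.597581+0.203885i
d^2_{2,-1}: single k=0 term ⇒ -0.496087;  D = -0.160001+0.469576i
Y_2^{m'}(θ=0.2707,φ=2.2177) and Σ D·Y over m':
  (-0.0316+0.0282i)·(-0.0076+0.0266i)  (-0.0153-0.2107i)·(-0.1200-0.1588i)  (+0.4634+0.3068i)·(+0.5631+0.0000i)  (-0.5976+0.2039i)·(+0.1200-0.1588i)  (-0.1600+0.4696i)·(-0.0076-0.0266i)
Y_2^-1(R⁻¹ n̂) = +0.203154+0.319488i

Re=0.2032 Im=0.3195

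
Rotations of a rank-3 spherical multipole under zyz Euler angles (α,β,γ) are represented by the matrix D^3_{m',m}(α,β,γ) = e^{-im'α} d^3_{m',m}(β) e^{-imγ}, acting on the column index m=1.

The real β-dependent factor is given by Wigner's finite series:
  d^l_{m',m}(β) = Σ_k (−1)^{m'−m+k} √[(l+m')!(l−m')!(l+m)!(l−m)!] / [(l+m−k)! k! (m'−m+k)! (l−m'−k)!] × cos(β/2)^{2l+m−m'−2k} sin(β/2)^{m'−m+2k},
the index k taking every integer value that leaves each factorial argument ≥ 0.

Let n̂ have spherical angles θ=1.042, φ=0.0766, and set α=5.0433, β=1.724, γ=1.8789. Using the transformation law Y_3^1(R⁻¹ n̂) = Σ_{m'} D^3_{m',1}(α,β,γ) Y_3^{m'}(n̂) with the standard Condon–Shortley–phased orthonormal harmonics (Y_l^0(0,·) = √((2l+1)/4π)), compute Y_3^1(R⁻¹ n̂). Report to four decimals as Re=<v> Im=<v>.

Re=0.2801 Im=0.0741

Need the full column D^3_{m',1} for m'=−3..3 at α=5.0433, β=1.724, γ=1.8789.
cos(β/2)=0.650920, sin(β/2)=0.759146
d^3_{-3,1}: single k=4 term ⇒ +0.545008;  D = +0.422192+0.344655i
d^3_{-2,1}: k∈[3..4] ⇒ +0.763114 -0.518984 = +0.244130;  D = -0.084564+0.229016i
d^3_{-1,1}: k∈[2..4] ⇒ +0.620745 -1.125763 +0.191404 = -0.313613;  D = +0.313532+0.007152i
d^3_{0,1}: k∈[1..3] ⇒ +0.307295 -1.253925 +0.568519 = -0.378111;  D = +0.114663+0.360306i
d^3_{1,1}: k∈[0..2] ⇒ +0.076062 -0.827661 +0.844322 = +0.092724;  D = +0.074428-0.055301i
d^3_{2,1}: k∈[0..1] ⇒ -0.280521 +0.763114 = +0.482594;  D = +0.398064+0.272839i
d^3_{3,1}: single k=0 term ⇒ +0.400689;  D = -0.106861+0.386177i
Y_3^{m'}(θ=1.042,φ=0.0766) and Σ D·Y over m':
  (+0.4222+0.3447i)·(+0.2615-0.0612i)  (-0.0846+0.2290i)·(+0.3799-0.0587i)  (+0.3135+0.0072i)·(+0.0758-0.0058i)  (+0.1147+0.3603i)·(-0.3252+0.0000i)  (+0.0744-0.0553i)·(-0.0758-0.0058i)  (+0.3981+0.2728i)·(+0.3799+0.0587i)  (-0.1069+0.3862i)·(-0.2615-0.0612i)
Y_3^1(R⁻¹ n̂) = +0.280127+0.074098i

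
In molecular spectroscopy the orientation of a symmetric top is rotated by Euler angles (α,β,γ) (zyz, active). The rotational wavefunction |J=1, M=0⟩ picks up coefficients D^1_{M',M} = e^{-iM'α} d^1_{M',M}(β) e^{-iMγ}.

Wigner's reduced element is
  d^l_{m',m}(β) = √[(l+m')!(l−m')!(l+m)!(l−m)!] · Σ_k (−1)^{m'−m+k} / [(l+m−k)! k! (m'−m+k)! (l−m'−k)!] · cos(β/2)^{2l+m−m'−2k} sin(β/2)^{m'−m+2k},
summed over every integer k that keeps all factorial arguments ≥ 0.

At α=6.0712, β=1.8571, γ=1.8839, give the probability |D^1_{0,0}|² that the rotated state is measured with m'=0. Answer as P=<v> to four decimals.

P=0.0798

First d^1_{0,0}(β=1.8571), then the phase factors e^{-i(0)α} and e^{-i(0)γ}:
With c≡cos(β/2)=0.598996 and s≡sin(β/2)=0.800752, N=[1·1·1·1]^{1/2}=1.000000
k: max(0,(0)−(0))=0 … min(1+(0),1−(0))=1
  k=0: (−1)^0·1.0000/(1)·0.5990^2·0.8008^0 = +0.358796
  k=1: (−1)^1·1.0000/(1)·0.5990^0·0.8008^2 = -0.641204
d^1_{0,0}(1.8571) = +0.358796 -0.641204 = -0.282408
|D^1_{0,0}|² = |d^1_{0,0}(β)|² = (-0.282408)² = 0.079754 (the z-rotation phases have unit modulus)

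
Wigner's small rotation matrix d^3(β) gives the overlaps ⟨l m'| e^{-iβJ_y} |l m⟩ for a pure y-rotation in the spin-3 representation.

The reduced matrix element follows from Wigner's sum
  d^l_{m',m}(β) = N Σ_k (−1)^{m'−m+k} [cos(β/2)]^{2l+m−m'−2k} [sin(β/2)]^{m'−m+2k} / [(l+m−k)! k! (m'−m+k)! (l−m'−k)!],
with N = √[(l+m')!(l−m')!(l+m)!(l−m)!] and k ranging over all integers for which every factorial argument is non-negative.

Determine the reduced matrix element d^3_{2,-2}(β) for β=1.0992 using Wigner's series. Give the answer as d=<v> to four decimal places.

d=0.2504

d^3_{2,-2}(β=1.0992) via Wigner's sum:
Half-angle: c=0.852734, s=0.522346. N=√(120·1·1·120)=120.000000
The bounds max(0,m−m')=0 and min(l+m,l−m')=1 give 2 terms
  k=0: (−1)^4·120.0000/(24)·0.8527^2·0.5223^4 = +0.270664
  k=1: (−1)^5·120.0000/(120)·0.8527^0·0.5223^6 = -0.020312
d^3_{2,-2}(1.0992) = +0.270664 -0.020312 = +0.250352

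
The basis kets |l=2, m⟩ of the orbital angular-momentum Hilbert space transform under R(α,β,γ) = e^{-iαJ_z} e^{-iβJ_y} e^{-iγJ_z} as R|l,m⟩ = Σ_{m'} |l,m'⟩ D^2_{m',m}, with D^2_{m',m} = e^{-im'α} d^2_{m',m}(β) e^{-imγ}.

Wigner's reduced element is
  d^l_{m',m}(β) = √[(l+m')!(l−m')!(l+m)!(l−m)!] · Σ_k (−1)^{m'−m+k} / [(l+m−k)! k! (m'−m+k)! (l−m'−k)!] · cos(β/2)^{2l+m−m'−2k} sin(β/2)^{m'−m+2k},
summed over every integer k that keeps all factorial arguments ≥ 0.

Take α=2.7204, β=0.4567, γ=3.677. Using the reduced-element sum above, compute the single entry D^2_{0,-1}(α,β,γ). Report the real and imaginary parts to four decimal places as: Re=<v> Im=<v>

First d^2_{0,-1}(β=0.4567), then the phase factors e^{-i(0)α} and e^{-i(-1)γ}:
c=cos(0.4567/2)=0.974041, s=sin(0.4567/2)=0.226371; N=√[2·2·1·6]=4.898979
Admissible k: 0..1 (factorial args all ≥0)
  k=0: (−1)^1·4.8990/(2)·0.9740^3·0.2264^1 = -0.512422
  k=1: (−1)^2·4.8990/(2)·0.9740^1·0.2264^3 = +0.027677
d^2_{0,-1}(0.4567) = -0.512422 +0.027677 = -0.484745
D = (+1.000000+0.000000i)·(-0.484745)·(-0.860061-0.510191i) = +0.416911+0.247313i

Re=0.4169 Im=0.2473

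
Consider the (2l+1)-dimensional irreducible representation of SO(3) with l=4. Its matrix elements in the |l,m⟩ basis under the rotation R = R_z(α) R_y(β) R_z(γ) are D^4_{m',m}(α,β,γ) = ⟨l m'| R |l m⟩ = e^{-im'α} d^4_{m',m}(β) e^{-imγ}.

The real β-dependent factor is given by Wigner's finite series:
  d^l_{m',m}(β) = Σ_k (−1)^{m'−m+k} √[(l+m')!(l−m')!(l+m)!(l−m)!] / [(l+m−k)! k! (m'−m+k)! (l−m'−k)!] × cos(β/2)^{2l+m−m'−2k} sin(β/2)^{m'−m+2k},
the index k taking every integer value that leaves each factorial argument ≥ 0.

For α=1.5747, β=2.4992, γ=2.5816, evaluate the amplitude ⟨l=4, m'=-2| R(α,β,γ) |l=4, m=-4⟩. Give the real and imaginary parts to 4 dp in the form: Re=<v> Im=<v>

D^4_{-2,-4}(1.5747,2.4992,2.5816) = e^{-i·-2·1.5747}·d^4_{-2,-4}(2.4992)·e^{-i·-4·2.5816}. Compute d first:
With c≡cos(β/2)=0.315702 and s≡sin(β/2)=0.948858, N=[2·720·1·40320]^{1/2}=7619.763776
k∈{0} keeps every argument non-negative
  k=0: (−1)^2·7619.7638/(1440)·0.3157^6·0.9489^2 = +0.004717
d^4_{-2,-4}(2.4992) = +0.004717
Phases: e^{-i·(-2)·1.5747}=-0.999970-0.007807i, e^{-i·(-4)·2.5816}=-0.620339-0.784334i ⇒ D=+0.002897+0.003722i

Re=0.0029 Im=0.0037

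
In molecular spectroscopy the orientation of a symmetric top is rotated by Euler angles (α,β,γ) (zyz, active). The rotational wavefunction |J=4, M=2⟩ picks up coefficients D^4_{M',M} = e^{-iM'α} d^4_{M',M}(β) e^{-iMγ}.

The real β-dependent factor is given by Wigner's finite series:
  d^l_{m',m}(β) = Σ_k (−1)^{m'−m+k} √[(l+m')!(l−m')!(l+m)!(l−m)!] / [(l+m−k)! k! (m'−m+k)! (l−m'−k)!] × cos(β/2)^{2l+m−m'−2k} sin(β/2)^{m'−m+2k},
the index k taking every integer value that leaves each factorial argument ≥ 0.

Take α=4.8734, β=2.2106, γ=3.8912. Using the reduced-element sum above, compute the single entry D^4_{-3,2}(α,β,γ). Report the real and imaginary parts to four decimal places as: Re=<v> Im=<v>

Re=-0.1579 Im=-0.0978

Split into d^4_{-3,2}(β=2.2106) × two z-phases.
c=cos(2.2106/2)=0.448866, s=sin(2.2106/2)=0.893599; N=√[1·5040·720·2]=2693.993318
k: max(0,(2)−(-3))=5 … min(4+(2),4−(-3))=6
  k=5: (−1)^0·2693.9933/(240)·0.4489^3·0.8936^5 = +0.578428
  k=6: (−1)^1·2693.9933/(720)·0.4489^1·0.8936^7 = -0.764151
d^4_{-3,2}(2.2106) = +0.578428 -0.764151 = -0.185723
D = (-0.464467+0.885590i)·(-0.185723)·(+0.071521-0.997439i) = -0.157884-0.097805i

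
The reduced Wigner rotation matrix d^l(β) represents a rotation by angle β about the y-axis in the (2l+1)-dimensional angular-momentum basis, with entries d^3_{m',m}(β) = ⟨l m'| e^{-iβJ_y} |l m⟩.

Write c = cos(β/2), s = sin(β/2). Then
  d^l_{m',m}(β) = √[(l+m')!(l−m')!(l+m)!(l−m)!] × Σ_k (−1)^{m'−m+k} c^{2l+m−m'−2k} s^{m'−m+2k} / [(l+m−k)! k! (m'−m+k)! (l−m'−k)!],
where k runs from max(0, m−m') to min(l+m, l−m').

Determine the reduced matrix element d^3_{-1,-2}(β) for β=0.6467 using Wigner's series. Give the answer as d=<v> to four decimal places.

d=-0.5971

d^3_{-1,-2}(β=0.6467) via Wigner's sum:
With c≡cos(β/2)=0.948176 and s≡sin(β/2)=0.317745, N=[2·24·1·120]^{1/2}=75.894664
Admissible k: 0..1 (factorial args all ≥0)
  k=0: (−1)^1·75.8947/(24)·0.9482^5·0.3177^1 = -0.770059
  k=1: (−1)^2·75.8947/(12)·0.9482^3·0.3177^3 = +0.172955
d^3_{-1,-2}(0.6467) = -0.770059 +0.172955 = -0.597104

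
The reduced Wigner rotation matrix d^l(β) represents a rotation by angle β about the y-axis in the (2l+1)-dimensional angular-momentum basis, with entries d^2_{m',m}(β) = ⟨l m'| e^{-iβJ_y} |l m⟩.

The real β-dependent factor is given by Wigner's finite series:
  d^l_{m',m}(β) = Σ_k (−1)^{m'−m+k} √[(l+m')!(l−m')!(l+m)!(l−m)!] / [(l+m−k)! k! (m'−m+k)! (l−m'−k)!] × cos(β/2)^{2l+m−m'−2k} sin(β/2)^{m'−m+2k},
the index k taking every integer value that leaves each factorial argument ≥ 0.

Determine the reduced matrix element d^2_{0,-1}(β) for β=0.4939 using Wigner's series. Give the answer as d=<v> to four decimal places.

d^2_{0,-1}(β=0.4939) via Wigner's sum:
c=cos(0.4939/2)=0.969662, s=sin(0.4939/2)=0.244448; N=√[2·2·1·6]=4.898979
The bounds max(0,m−m')=0 and min(l+m,l−m')=1 give 2 terms
  k=0: (−1)^1·4.8990/(2)·0.9697^3·0.2444^1 = -0.545913
  k=1: (−1)^2·4.8990/(2)·0.9697^1·0.2444^3 = +0.034694
d^2_{0,-1}(0.4939) = -0.545913 +0.034694 = -0.511219

d=-0.5112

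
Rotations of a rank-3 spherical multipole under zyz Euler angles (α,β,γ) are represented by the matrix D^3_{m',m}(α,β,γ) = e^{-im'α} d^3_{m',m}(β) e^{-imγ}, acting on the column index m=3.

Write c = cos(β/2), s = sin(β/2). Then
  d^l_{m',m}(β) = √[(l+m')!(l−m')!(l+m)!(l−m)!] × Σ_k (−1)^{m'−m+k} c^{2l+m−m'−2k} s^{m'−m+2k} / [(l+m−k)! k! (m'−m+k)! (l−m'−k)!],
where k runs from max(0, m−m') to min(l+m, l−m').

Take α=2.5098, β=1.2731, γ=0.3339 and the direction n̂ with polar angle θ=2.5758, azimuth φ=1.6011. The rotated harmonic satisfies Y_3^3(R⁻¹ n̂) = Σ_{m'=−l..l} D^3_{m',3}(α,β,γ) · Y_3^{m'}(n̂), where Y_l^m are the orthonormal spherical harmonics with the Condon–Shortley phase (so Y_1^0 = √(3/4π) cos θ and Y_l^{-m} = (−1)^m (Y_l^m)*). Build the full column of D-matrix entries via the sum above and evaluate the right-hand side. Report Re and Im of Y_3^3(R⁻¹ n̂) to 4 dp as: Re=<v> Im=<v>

Re=0.2806 Im=0.3050

Need the full column D^3_{m',3} for m'=−3..3 at α=2.5098, β=1.2731, γ=0.3339.
cos(β/2)=0.804151, sin(β/2)=0.594425
d^3_{-3,3}: single k=6 term ⇒ +0.044114;  D = +0.042802+0.010679i
d^3_{-2,3}: single k=5 term ⇒ +0.146183;  D = -0.093556-0.112324i
d^3_{-1,3}: single k=4 term ⇒ +0.312686;  D = +0.019591+0.312072i
d^3_{0,3}: single k=3 term ⇒ +0.488448;  D = +0.263211-0.411463i
d^3_{1,3}: single k=2 term ⇒ +0.572256;  D = -0.533549+0.206887i
d^3_{2,3}: single k=1 term ⇒ +0.489622;  D = +0.472928+0.126764i
d^3_{3,3}: single k=0 term ⇒ +0.270412;  D = -0.169427-0.210754i
Y_3^{m'}(θ=2.5758,φ=1.6011) and Σ D·Y over m':
  (+0.0428+0.0107i)·(+0.0058+0.0640i)  (-0.0936-0.1123i)·(+0.2475-0.0150i)  (+0.0196+0.3121i)·(-0.0135-0.4439i)  (+0.2632-0.4115i)·(-0.1774+0.0000i)  (-0.5335+0.2069i)·(+0.0135-0.4439i)  (+0.4729+0.1268i)·(+0.2475+0.0150i)  (-0.1694-0.2108i)·(-0.0058+0.0640i)
Y_3^3(R⁻¹ n̂) = +0.280554+0.304958i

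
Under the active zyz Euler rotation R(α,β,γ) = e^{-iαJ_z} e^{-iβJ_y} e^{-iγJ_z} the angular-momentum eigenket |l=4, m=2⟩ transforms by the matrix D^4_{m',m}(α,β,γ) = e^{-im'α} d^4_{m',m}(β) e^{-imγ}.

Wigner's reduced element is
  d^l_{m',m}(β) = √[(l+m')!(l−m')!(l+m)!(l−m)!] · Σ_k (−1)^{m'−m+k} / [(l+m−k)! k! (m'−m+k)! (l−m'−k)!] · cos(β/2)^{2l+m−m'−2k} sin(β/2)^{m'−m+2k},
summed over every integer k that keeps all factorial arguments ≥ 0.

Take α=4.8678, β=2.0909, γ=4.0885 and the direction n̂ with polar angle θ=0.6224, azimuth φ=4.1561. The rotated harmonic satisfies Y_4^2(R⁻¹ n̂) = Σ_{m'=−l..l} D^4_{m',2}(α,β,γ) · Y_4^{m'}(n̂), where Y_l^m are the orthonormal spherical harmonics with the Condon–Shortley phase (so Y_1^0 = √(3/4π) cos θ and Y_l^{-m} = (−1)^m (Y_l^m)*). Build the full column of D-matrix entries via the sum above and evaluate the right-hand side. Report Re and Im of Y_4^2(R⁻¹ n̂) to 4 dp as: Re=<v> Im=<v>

Need the full column D^4_{m',2} for m'=−4..4 at α=4.8678, β=2.0909, γ=4.0885.
cos(β/2)=0.501513, sin(β/2)=0.865150
d^4_{-4,2}: single k=6 term ⇒ +0.558075;  D = +0.164189-0.533375i
d^4_{-3,2}: k∈[5..6] ⇒ +0.686260 -0.680749 = +0.005511;  D = +0.005455+0.000787i
d^4_{-2,2}: k∈[4..6] ⇒ +0.531600 -1.265594 +0.313858 = -0.420136;  D = -0.005124-0.420105i
d^4_{-1,2}: k∈[3..5] ⇒ +0.290535 -1.296910 +0.771897 = -0.234478;  D = +0.231192-0.039116i
d^4_{0,2}: k∈[2..4] ⇒ +0.112978 -0.896569 +1.000540 = +0.216949;  D = -0.068866-0.205729i
d^4_{1,2}: k∈[1..3] ⇒ +0.029289 -0.435803 +0.864607 = +0.458092;  D = +0.406657-0.210899i
d^4_{2,2}: k∈[0..2] ⇒ +0.004002 -0.142908 +0.531600 = +0.392694;  D = +0.232571+0.316417i
d^4_{3,2}: k∈[0..1] ⇒ -0.025830 +0.230605 = +0.204775;  D = -0.144239+0.145355i
d^4_{4,2}: single k=0 term ⇒ +0.063016;  D = -0.051062-0.036929i
Y_4^{m'}(θ=0.6224,φ=4.1561) and Σ D·Y over m':
  (+0.1642-0.5334i)·(-0.0311+0.0406i)  (+0.0055+0.0008i)·(+0.2005+0.0197i)  (-0.0051-0.4201i)·(-0.1821-0.3692i)  (+0.2312-0.0391i)·(-0.1918+0.3085i)  (-0.0689-0.2057i)·(-0.1642+0.0000i)  (+0.4067-0.2109i)·(+0.1918+0.3085i)  (+0.2326+0.3164i)·(-0.1821+0.3692i)  (-0.1442+0.1454i)·(-0.2005+0.0197i)  (-0.0511-0.0369i)·(-0.0311-0.0406i)
Y_4^2(R⁻¹ n̂) = -0.147524+0.298961i

Re=-0.1475 Im=0.2990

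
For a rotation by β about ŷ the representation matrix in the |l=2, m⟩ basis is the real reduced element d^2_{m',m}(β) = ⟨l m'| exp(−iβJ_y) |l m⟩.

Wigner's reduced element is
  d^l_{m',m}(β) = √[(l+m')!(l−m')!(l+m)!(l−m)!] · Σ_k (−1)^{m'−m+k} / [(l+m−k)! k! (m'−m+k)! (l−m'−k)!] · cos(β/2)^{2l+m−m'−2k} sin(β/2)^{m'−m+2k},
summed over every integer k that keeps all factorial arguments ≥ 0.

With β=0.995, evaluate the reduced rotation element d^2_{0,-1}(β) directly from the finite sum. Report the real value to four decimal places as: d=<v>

d=-0.5593

d^2_{0,-1}(β=0.995) via Wigner's sum:
With c≡cos(β/2)=0.878778 and s≡sin(β/2)=0.477230, N=[2·2·1·6]^{1/2}=4.898979
k∈{0,1} keeps every argument non-negative
  k=0: (−1)^1·4.8990/(2)·0.8788^3·0.4772^1 = -0.793307
  k=1: (−1)^2·4.8990/(2)·0.8788^1·0.4772^3 = +0.233958
d^2_{0,-1}(0.995) = -0.793307 +0.233958 = -0.559349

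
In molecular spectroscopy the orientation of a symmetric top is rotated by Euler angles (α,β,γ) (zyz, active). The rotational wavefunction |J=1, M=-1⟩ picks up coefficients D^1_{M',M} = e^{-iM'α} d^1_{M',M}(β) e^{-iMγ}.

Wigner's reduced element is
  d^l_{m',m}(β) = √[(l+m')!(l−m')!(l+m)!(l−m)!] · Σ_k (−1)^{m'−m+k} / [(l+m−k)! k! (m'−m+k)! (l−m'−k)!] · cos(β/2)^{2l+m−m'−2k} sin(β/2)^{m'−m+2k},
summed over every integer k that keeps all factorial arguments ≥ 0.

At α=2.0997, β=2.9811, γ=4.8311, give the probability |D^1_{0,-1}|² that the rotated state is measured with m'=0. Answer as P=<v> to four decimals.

P=0.0128

Split into d^1_{0,-1}(β=2.9811) × two z-phases.
Half-angle: c=0.080160, s=0.996782. N=√(1·1·1·2)=1.414214
k: max(0,(-1)−(0))=0 … min(1+(-1),1−(0))=0
  k=0: (−1)^1·1.4142/(1)·0.0802^1·0.9968^1 = -0.112999
d^1_{0,-1}(2.9811) = -0.112999
|D^1_{0,-1}|² = |d^1_{0,-1}(β)|² = (-0.112999)² = 0.012769 (the z-rotation phases have unit modulus)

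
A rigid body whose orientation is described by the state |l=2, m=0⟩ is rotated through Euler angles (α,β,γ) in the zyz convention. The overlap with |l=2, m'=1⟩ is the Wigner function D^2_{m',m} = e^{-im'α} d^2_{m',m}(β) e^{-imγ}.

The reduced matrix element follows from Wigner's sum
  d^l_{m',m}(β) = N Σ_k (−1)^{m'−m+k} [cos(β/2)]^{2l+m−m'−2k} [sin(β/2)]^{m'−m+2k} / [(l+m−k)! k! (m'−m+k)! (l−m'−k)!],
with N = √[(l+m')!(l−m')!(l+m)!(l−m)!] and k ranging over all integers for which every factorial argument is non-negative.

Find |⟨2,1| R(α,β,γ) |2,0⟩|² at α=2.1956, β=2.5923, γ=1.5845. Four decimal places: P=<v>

P=0.2974

Split into d^2_{1,0}(β=2.5923) × two z-phases.
Half-angle: c=0.271207, s=0.962521. N=√(6·1·2·2)=4.898979
k∈{0,1} keeps every argument non-negative
  k=0: (−1)^1·4.8990/(2)·0.2712^3·0.9625^1 = -0.047031
  k=1: (−1)^2·4.8990/(2)·0.2712^1·0.9625^3 = +0.592389
d^2_{1,0}(2.5923) = -0.047031 +0.592389 = +0.545357
|D^2_{1,0}|² = |d^2_{1,0}(β)|² = (+0.545357)² = 0.297415 (the z-rotation phases have unit modulus)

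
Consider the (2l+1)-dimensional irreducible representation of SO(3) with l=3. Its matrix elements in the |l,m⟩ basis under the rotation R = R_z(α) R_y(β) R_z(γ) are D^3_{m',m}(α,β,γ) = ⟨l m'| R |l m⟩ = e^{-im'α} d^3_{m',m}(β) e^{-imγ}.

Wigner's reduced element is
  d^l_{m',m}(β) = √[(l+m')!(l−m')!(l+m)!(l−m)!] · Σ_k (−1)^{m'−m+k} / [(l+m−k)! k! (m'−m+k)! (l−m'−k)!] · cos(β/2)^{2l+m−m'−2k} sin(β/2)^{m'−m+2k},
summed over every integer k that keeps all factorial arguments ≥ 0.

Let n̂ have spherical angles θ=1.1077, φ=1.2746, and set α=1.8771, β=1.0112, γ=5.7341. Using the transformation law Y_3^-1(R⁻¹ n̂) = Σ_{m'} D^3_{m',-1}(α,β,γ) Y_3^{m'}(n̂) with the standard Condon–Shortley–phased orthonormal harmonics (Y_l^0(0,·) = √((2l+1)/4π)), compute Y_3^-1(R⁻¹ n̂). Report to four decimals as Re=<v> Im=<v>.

Re=0.2416 Im=0.3735

Need the full column D^3_{m',-1} for m'=−3..3 at α=1.8771, β=1.0112, γ=5.7341.
cos(β/2)=0.874884, sin(β/2)=0.484332
d^3_{-3,-1}: single k=2 term ⇒ +0.532273;  D = +0.192392-0.496287i
d^3_{-2,-1}: k∈[1..2] ⇒ +0.785048 -0.481185 = +0.303863;  D = -0.303250-0.019289i
d^3_{-1,-1}: k∈[0..2] ⇒ +0.448439 -1.099459 +0.252712 = -0.398308;  D = -0.095755-0.386627i
d^3_{0,-1}: k∈[0..2] ⇒ -0.859977 +0.790668 -0.080772 = -0.150080;  D = -0.128019+0.078328i
d^3_{1,-1}: k∈[0..2] ⇒ +0.824594 -0.336950 +0.012908 = +0.500553;  D = -0.377830-0.328325i
d^3_{2,-1}: k∈[0..1] ⇒ -0.481185 +0.073734 = -0.407451;  D = +0.162079-0.373827i
d^3_{3,-1}: single k=0 term ⇒ +0.163125;  D = +0.162264+0.016740i
Y_3^{m'}(θ=1.1077,φ=1.2746) and Σ D·Y over m':
  (+0.1924-0.4963i)·(-0.2319+0.1884i)  (-0.3032-0.0193i)·(-0.3032-0.2040i)  (-0.0958-0.3866i)·(-0.0002+0.0006i)  (-0.1280+0.0783i)·(-0.3338+0.0000i)  (-0.3778-0.3283i)·(+0.0002+0.0006i)  (+0.1621-0.3738i)·(-0.3032+0.2040i)  (+0.1623+0.0167i)·(+0.2319+0.1884i)
Y_3^-1(R⁻¹ n̂) = +0.241605+0.373494i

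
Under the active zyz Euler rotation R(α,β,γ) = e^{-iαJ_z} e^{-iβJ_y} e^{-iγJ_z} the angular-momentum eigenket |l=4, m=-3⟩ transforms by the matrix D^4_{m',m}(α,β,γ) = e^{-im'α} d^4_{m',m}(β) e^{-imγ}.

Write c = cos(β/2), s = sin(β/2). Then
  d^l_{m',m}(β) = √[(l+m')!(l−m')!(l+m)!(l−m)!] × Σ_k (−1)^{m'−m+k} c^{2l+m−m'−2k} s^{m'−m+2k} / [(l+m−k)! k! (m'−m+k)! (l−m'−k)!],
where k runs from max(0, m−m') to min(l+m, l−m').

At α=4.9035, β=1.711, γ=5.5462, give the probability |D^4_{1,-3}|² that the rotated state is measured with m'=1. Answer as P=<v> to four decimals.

First d^4_{1,-3}(β=1.711), then the phase factors e^{-i(1)α} and e^{-i(-3)γ}:
With c≡cos(β/2)=0.655841 and s≡sin(β/2)=0.754899, N=[120·6·1·5040]^{1/2}=1904.940944
The bounds max(0,m−m')=0 and min(l+m,l−m')=1 give 2 terms
  k=0: (−1)^4·1904.9409/(144)·0.6558^4·0.7549^4 = +0.794820
  k=1: (−1)^5·1904.9409/(240)·0.6558^2·0.7549^6 = -0.631830
d^4_{1,-3}(1.711) = +0.794820 -0.631830 = +0.162990
|D^4_{1,-3}|² = |d^4_{1,-3}(β)|² = (+0.162990)² = 0.026566 (the z-rotation phases have unit modulus)

P=0.0266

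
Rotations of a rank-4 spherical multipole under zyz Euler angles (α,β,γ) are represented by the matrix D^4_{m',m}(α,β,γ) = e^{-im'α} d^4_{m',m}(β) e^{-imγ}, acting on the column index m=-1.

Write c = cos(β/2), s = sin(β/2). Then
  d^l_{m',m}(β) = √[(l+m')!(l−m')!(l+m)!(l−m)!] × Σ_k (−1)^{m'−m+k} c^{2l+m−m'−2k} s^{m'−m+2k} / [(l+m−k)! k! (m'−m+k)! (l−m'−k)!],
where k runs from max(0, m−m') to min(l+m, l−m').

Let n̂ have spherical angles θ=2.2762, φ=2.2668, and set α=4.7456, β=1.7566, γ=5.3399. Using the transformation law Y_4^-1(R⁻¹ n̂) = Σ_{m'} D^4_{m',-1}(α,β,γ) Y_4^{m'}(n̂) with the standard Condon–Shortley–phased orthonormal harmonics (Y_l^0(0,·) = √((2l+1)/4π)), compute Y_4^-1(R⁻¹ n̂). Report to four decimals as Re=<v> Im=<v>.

Re=0.2645 Im=-0.1068

Need the full column D^4_{m',-1} for m'=−4..4 at α=4.7456, β=1.7566, γ=5.3399.
cos(β/2)=0.638460, sin(β/2)=0.769655
d^4_{-4,-1}: single k=3 term ⇒ +0.361953;  D = +0.249450-0.262268i
d^4_{-3,-1}: k∈[2..3] ⇒ +0.318468 -0.771327 = -0.452859;  D = -0.338320-0.301033i
d^4_{-2,-1}: k∈[1..3] ⇒ +0.141212 -1.026039 +0.994023 = +0.109195;  D = -0.069838+0.083942i
d^4_{-1,-1}: k∈[0..3] ⇒ +0.027610 -0.601848 +1.749205 -0.847312 = +0.327656;  D = -0.258700-0.201078i
d^4_{0,-1}: k∈[0..3] ⇒ -0.148850 +1.297848 -1.886026 +0.456794 = -0.280234;  D = -0.164534+0.226847i
d^4_{1,-1}: k∈[0..3] ⇒ +0.401232 -1.749205 +1.270968 -0.123131 = -0.200136;  D = -0.165821-0.112062i
d^4_{2,-1}: k∈[0..2] ⇒ -0.684026 +1.491034 -0.433353 = +0.373656;  D = -0.198825+0.316365i
d^4_{3,-1}: k∈[0..1] ⇒ +0.771327 -0.672533 = +0.098794;  D = -0.085346-0.049763i
d^4_{4,-1}: single k=0 term ⇒ -0.525988;  D = -0.249707+0.462936i
Y_4^{m'}(θ=2.2762,φ=2.2668) and Σ D·Y over m':
  (+0.2495-0.2623i)·(-0.1393-0.0520i)  (-0.3383-0.3010i)·(-0.3113+0.1771i)  (-0.0698+0.0839i)·(-0.0670+0.3706i)  (-0.2587-0.2011i)·(-0.0086-0.0103i)  (-0.1645+0.2268i)·(-0.3624+0.0000i)  (-0.1658-0.1121i)·(+0.0086-0.0103i)  (-0.1988+0.3164i)·(-0.0670-0.3706i)  (-0.0853-0.0498i)·(+0.3113+0.1771i)  (-0.2497+0.4629i)·(-0.1393+0.0520i)
Y_4^-1(R⁻¹ n̂) = +0.264510-0.106810i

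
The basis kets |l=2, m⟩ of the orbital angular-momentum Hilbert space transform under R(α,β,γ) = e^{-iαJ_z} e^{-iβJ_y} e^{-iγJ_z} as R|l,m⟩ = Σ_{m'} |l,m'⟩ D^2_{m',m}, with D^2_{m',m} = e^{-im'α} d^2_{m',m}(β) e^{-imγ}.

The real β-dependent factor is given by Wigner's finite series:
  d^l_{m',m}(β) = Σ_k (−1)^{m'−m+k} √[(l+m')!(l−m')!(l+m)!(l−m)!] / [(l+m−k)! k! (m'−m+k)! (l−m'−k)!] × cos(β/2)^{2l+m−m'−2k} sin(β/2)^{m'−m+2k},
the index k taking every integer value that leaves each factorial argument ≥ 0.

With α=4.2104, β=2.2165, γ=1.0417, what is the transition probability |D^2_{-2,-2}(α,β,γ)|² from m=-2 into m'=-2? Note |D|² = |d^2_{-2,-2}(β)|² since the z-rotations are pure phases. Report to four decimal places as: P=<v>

D^2_{-2,-2}(4.2104,2.2165,1.0417) = e^{-i·-2·4.2104}·d^2_{-2,-2}(2.2165)·e^{-i·-2·1.0417}. Compute d first:
With c≡cos(β/2)=0.446228 and s≡sin(β/2)=0.894919, N=[1·24·1·24]^{1/2}=24.000000
k∈{0} keeps every argument non-negative
  k=0: (−1)^0·24.0000/(24)·0.4462^4·0.8949^0 = +0.039649
d^2_{-2,-2}(2.2165) = +0.039649
|D^2_{-2,-2}|² = |d^2_{-2,-2}(β)|² = (+0.039649)² = 0.001572 (the z-rotation phases have unit modulus)

P=0.0016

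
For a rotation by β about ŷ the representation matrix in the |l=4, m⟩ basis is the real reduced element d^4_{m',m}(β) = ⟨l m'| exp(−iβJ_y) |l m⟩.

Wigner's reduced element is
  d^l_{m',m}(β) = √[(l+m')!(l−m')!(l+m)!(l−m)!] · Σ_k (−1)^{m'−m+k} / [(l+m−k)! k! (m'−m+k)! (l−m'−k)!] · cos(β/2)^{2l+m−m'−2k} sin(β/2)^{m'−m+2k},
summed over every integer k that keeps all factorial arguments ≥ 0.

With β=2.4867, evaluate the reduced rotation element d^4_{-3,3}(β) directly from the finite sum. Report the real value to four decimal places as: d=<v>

d^4_{-3,3}(β=2.4867) via Wigner's sum:
Half-angle: c=0.321626, s=0.946867. N=√(1·5040·5040·1)=5040.000000
k∈{6,7} keeps every argument non-negative
  k=6: (−1)^0·5040.0000/(720)·0.3216^2·0.9469^6 = +0.521836
  k=7: (−1)^1·5040.0000/(5040)·0.3216^0·0.9469^8 = -0.646117
d^4_{-3,3}(2.4867) = +0.521836 -0.646117 = -0.124281

d=-0.1243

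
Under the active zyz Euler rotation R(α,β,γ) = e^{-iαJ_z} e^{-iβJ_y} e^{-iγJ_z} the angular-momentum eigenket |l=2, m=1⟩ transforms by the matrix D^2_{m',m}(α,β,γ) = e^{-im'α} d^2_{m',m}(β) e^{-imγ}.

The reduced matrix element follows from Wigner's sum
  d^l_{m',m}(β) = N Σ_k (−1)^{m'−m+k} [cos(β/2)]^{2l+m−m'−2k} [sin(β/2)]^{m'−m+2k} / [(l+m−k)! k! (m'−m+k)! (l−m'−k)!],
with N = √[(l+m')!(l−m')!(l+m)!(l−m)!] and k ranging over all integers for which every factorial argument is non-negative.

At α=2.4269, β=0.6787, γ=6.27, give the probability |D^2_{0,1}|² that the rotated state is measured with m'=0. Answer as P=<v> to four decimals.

P=0.3582

First d^2_{0,1}(β=0.6787), then the phase factors e^{-i(0)α} and e^{-i(1)γ}:
c=cos(0.6787/2)=0.942971, s=sin(0.6787/2)=0.332874; N=√[2·2·6·1]=4.898979
k: max(0,(1)−(0))=1 … min(2+(1),2−(0))=2
  k=1: (−1)^0·4.8990/(2)·0.9430^3·0.3329^1 = +0.683677
  k=2: (−1)^1·4.8990/(2)·0.9430^1·0.3329^3 = -0.085195
d^2_{0,1}(0.6787) = +0.683677 -0.085195 = +0.598482
|D^2_{0,1}|² = |d^2_{0,1}(β)|² = (+0.598482)² = 0.358181 (the z-rotation phases have unit modulus)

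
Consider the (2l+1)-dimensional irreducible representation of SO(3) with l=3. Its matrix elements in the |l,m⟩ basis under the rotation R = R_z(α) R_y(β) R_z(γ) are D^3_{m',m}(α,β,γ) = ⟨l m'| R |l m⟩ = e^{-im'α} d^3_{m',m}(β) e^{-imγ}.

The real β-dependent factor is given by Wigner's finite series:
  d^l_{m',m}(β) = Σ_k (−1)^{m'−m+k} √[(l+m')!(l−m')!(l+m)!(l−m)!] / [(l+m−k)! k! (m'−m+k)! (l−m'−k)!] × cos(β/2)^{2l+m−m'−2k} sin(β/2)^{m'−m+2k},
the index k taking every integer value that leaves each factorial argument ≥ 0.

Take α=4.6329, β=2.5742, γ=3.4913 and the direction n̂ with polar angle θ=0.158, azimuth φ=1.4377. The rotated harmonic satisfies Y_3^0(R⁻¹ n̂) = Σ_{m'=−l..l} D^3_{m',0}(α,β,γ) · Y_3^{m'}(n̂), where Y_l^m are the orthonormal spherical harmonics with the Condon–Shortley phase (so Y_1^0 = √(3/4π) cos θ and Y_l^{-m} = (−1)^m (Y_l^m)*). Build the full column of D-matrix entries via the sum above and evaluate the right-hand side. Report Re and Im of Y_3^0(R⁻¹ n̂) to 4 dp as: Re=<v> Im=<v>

Need the full column D^3_{m',0} for m'=−3..3 at α=4.6329, β=2.5742, γ=3.4913.
cos(β/2)=0.279906, sin(β/2)=0.960027
d^3_{-3,0}: single k=3 term ⇒ +0.086777;  D = +0.020498+0.084321i
d^3_{-2,0}: k∈[2..3] ⇒ +0.030987 -0.364519 = -0.333532;  D = +0.329326-0.052801i
d^3_{-1,0}: k∈[1..3] ⇒ +0.005714 -0.201651 +0.790717 = +0.594780;  D = -0.047229-0.592902i
d^3_{0,0}: k∈[0..3] ⇒ +0.000481 -0.050917 +0.598965 -0.782892 = -0.234362;  D = -0.234362+0.000000i
d^3_{1,0}: k∈[0..2] ⇒ -0.005714 +0.201651 -0.790717 = -0.594780;  D = +0.047229-0.592902i
d^3_{2,0}: k∈[0..1] ⇒ +0.030987 -0.364519 = -0.333532;  D = +0.329326+0.052801i
d^3_{3,0}: single k=0 term ⇒ -0.086777;  D = -0.020498+0.084321i
Y_3^{m'}(θ=0.158,φ=1.4377) and Σ D·Y over m':
  (+0.0205+0.0843i)·(-0.0006+0.0015i)  (+0.3293-0.0528i)·(-0.0241-0.0066i)  (-0.0472-0.5929i)·(+0.0262-0.1954i)  (-0.2344+0.0000i)·(+0.6914+0.0000i)  (+0.0472-0.5929i)·(-0.0262-0.1954i)  (+0.3293+0.0528i)·(-0.0241+0.0066i)  (-0.0205+0.0843i)·(+0.0006+0.0015i)
Y_3^0(R⁻¹ n̂) = -0.413030+0.000000i

Re=-0.4130 Im=0.0000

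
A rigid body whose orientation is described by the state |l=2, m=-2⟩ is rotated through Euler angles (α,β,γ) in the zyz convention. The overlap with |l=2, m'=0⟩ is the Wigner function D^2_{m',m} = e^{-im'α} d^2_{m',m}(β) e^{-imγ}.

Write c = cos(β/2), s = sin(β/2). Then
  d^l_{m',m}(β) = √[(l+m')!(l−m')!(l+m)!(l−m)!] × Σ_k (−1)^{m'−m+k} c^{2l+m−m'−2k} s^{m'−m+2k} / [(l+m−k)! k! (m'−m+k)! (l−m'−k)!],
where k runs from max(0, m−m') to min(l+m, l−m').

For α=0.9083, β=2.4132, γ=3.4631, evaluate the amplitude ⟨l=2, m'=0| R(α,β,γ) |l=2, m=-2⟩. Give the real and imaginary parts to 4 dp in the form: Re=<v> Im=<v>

D^2_{0,-2}(0.9083,2.4132,3.4631) = e^{-i·0·0.9083}·d^2_{0,-2}(2.4132)·e^{-i·-2·3.4631}. Compute d first:
With c≡cos(β/2)=0.356198 and s≡sin(β/2)=0.934410, N=[2·2·1·24]^{1/2}=9.797959
The bounds max(0,m−m')=0 and min(l+m,l−m')=0 give 1 term
  k=0: (−1)^2·9.7980/(4)·0.3562^2·0.9344^2 = +0.271353
d^2_{0,-2}(2.4132) = +0.271353
Attach z-rotation phases: D = e^{-i(0)(0.9083)}·(+0.271353)·e^{-i(-2)(3.4631)} = +0.217162+0.162706i

Re=0.2172 Im=0.1627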